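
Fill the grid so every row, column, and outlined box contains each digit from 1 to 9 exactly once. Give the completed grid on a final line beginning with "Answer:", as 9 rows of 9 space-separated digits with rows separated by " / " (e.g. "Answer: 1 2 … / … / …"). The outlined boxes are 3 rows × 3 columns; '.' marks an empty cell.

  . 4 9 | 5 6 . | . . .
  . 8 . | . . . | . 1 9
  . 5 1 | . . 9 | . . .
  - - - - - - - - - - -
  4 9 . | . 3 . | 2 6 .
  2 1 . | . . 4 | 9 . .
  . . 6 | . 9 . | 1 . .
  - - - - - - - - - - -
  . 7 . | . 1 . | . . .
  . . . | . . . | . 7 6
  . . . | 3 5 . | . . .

Step 1. [r2c3∈{2,3,7}] in box 1, 2 fits only at r2c3, so r2c3=2.
Step 2. [r9c6∈{2,6,7,8}] r9c6 is the only open cell in row 9 admitting 7 ⇒ r9c6=7.
Step 3. [r2c7∈{3,4,5,6,7}] across row 2, 5 lands solely at r2c7 ⇒ r2c7=5.
Step 4. [r6c2∈{3}] nothing but 3 survives at r6c2, so r6c2=3.
Step 5. [r2c1∈{3,6,7}] 6 has one home in row 2: r2c1, so r2c1=6.
Step 6. [r8c1∈{1,3,5,8,9}] 1 has one home in row 8: r8c1 ⇒ r8c1=1.
Step 7. [r8c3∈{3,4,5,8}] across row 8, 5 lands solely at r8c3 ⇒ r8c3=5.
Step 8. [r8c7∈{3,4,8}] r8c7 is the only open cell in row 8 admitting 3, so r8c7=3.
Step 9. [r6c1∈{5,7,8}] col 1 places 5 nowhere but r6c1 ⇒ r6c1=5.
Step 10. [r8c4∈{2,4,8,9}] in row 8, 9 fits only at r8c4, so r8c4=9.
Step 11. [r8c5∈{2,4,8}] row 8 places 4 nowhere but r8c5. So r8c5=4.
Step 12. [r3c5∈{2,7,8}] in col 5, 2 fits only at r3c5, so r3c5=2.
Step 13. [r5c5∈{7,8}] 8 has one home in col 5: r5c5. So r5c5=8.
Step 14. [r8c6∈{2,8}] across row 8, 8 lands solely at r8c6 ⇒ r8c6=8.
Step 15. [r3c4∈{4,7,8}] r3c4 is the only open cell in col 4 admitting 8, so r3c4=8.
Step 16. [r4c3∈{7,8}] box 4 places 8 nowhere but r4c3, so r4c3=8.
Step 17. [r9c3∈{4}] r9c3's peers cover all but 4, so r9c3=4.
Step 18. [r9c7∈{8}] only 8 remains possible at r9c7, so r9c7=8.
Step 19. [r1c7∈{7}] r1c7's peers cover all but 7. So r1c7=7.
Step 20. [r1c1∈{3}] r1c1 has the single candidate 3. So r1c1=3.
Step 21. [r7c7∈{4}] r7c7 has the single candidate 4 ⇒ r7c7=4.
Step 22. [r9c1∈{9}] only 9 remains possible at r9c1 ⇒ r9c1=9.
Step 23. [r9c8∈{2}] r9c8 has the single candidate 2, so r9c8=2.
Step 24. [r7c9∈{5}] r7c9 has the single candidate 5, so r7c9=5.
Step 25. [r4c9∈{7}] only 7 remains possible at r4c9 ⇒ r4c9=7.
Step 26. [r6c4∈{2,7}] across row 6, 7 lands solely at r6c4, so r6c4=7.
Step 27. [r7c6∈{2,6}] in col 6, 6 fits only at r7c6. So r7c6=6.
Step 28. [r1c8∈{8}] nothing but 8 survives at r1c8, so r1c8=8.
Step 29. [r5c9∈{3}] r5c9's peers cover all but 3. So r5c9=3.
Step 30. [r6c8∈{4}] r6c8 is down to just 4 ⇒ r6c8=4.
Step 31. [r4c4∈{1}] r4c4 is down to just 1. So r4c4=1.
Step 32. [r7c8∈{9}] r7c8 has the single candidate 9. So r7c8=9.
Step 33. [r2c5∈{7}] nothing but 7 survives at r2c5 ⇒ r2c5=7.
Step 34. [r5c4∈{6}] r5c4 is down to just 6. So r5c4=6.
Step 35. [r9c9∈{1}] only 1 remains possible at r9c9 ⇒ r9c9=1.
Step 36. [r6c9∈{8}] r6c9 has the single candidate 8, so r6c9=8.
Step 37. [r6c6∈{2}] nothing but 2 survives at r6c6. So r6c6=2.
Step 38. [r2c4∈{4}] r2c4 has the single candidate 4, so r2c4=4.
Step 39. [r8c2∈{2}] r8c2 is down to just 2. So r8c2=2.
Step 40. [r3c8∈{3}] only 3 remains possible at r3c8 ⇒ r3c8=3.
Step 41. [r5c8∈{5}] nothing but 5 survives at r5c8 ⇒ r5c8=5.
Step 42. [r1c6∈{1}] r1c6's peers cover all but 1 ⇒ r1c6=1.
Step 43. [r7c3∈{3}] r7c3 has the single candidate 3, so r7c3=3.
Step 44. [r3c9∈{4}] r3c9 has the single candidate 4, so r3c9=4.
Step 45. [r7c1∈{8}] r7c1 is down to just 8. So r7c1=8.
Step 46. [r1c9∈{2}] r1c9 has the single candidate 2, so r1c9=2.
Step 47. [r7c4∈{2}] nothing but 2 survives at r7c4, so r7c4=2.
Step 48. [r5c3∈{7}] only 7 remains possible at r5c3. So r5c3=7.
Step 49. [r3c1∈{7}] r3c1 is down to just 7. So r3c1=7.
Step 50. [r2c6∈{3}] nothing but 3 survives at r2c6, so r2c6=3.
Step 51. [r9c2∈{6}] r9c2 has the single candidate 6, so r9c2=6.
Step 52. [r4c6∈{5}] nothing but 5 survives at r4c6. So r4c6=5.
Step 53. [r3c7∈{6}] r3c7 is down to just 6. So r3c7=6.

Answer: 3 4 9 5 6 1 7 8 2 / 6 8 2 4 7 3 5 1 9 / 7 5 1 8 2 9 6 3 4 / 4 9 8 1 3 5 2 6 7 / 2 1 7 6 8 4 9 5 3 / 5 3 6 7 9 2 1 4 8 / 8 7 3 2 1 6 4 9 5 / 1 2 5 9 4 8 3 7 6 / 9 6 4 3 5 7 8 2 1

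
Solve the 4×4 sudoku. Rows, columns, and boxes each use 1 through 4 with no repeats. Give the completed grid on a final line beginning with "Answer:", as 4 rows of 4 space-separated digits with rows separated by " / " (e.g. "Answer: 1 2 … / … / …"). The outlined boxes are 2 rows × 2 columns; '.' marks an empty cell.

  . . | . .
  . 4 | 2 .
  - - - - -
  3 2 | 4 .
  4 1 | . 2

Step 1. [r1c3∈{1,3}] r1c3 is the only open cell in col 3 admitting 1, so r1c3=1.
Step 2. [r1c4∈{3,4}] across row 1, 4 lands solely at r1c4. So r1c4=4.
Step 3. [r1c1∈{2}] r1c1's peers cover all but 2, so r1c1=2.
Step 4. [r4c3∈{3}] r4c3 is down to just 3 ⇒ r4c3=3.
Step 5. [r2c4∈{3}] only 3 remains possible at r2c4, so r2c4=3.
Step 6. [r3c4∈{1}] r3c4's peers cover all but 1. So r3c4=1.
Step 7. [r1c2∈{3}] r1c2 has the single candidate 3 ⇒ r1c2=3.
Step 8. [r2c1∈{1}] only 1 remains possible at r2c1 ⇒ r2c1=1.

Answer: 2 3 1 4 / 1 4 2 3 / 3 2 4 1 / 4 1 3 2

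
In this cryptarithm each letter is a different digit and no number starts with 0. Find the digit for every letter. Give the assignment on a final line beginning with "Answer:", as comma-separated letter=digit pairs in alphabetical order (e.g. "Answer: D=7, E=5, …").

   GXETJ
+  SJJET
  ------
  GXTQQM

Step 1. [G] the sum has 6 digits but both addends have 5; that extra leading digit G is the final carry, namely 1, so G=1.
Step 2. [col 1: J + T ≡ M (mod 10)] several values work for J in column 1 (J + T ≡ M (mod 10), carry-in 0); try J=3, so J=3.
Step 3. [col 1: J + T ≡ M (mod 10)] column 1 (J + T ≡ M (mod 10), carry-in 0) doesn't pin M yet; pick M=7 and continue, so M=7.
Step 4. [col 1: J + T ≡ M (mod 10)] column 1 reads J+T+carry(0)=M with J=3, M=7; with digits 1,3,7 already taken and all letters distinct, the only value for T is 4 ⇒ T=4.
Step 5. [col 2: T + E ≡ Q (mod 10)] several values work for E in column 2 (T + E ≡ Q (mod 10), carry-in 0); try E=8, so E=8.
Step 6. [col 2: T + E ≡ Q (mod 10)] in column 2 we have T+E≡Q with carry-in 0; given T=4, E=8 and digits 1,3,4,7,8 already taken and all letters distinct, that pins Q to 2 ⇒ Q=2.
Step 7. [col 4: X + J ≡ T (mod 10)] from column 4 (J=3, T=4, carry-in 1, digits 1,2,3,4,7,8 already taken and all letters distinct): X must equal 0. So X=0.
Step 8. [col 5: G + S ≡ X (mod 10)] column 5: given G=1, X=0, carry-in 0, and digits 0,1,2,3,4,7,8 already taken and all letters distinct, G+S≡X (mod 10) forces S=9, so S=9.

Answer: E=8, G=1, J=3, M=7, Q=2, S=9, T=4, X=0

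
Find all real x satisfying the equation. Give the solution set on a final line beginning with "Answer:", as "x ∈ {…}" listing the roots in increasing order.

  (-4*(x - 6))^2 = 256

Step 1. [(-4*(x - 6))^2 = 256] LHS squared, RHS 256 ≥ 0: apply √ (±) ⇒ sqrt: -4*(x - 6) = 16 or -16.
Step 2. [-4*(x - 6) = 16 or -16] -4·(inner) — divide through by -4, so div: x - 6 = -4 or 4.
Step 3. [x - 6 = -4 or 4] -6 is outermost — add 6 both sides. So sub: x = 2 or 10.

Answer: x ∈ {2, 10}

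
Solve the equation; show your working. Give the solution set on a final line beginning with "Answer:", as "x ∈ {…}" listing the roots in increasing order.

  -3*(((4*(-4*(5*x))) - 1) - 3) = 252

Step 1. [-3*(((4*(-4*(5*x))) - 1) - 3) = 252] divide by the outer -3 ⇒ div: ((4*(-4*(5*x))) - 1) - 3 = -84.
Step 2. [((4*(-4*(5*x))) - 1) - 3 = -84] -3 is outermost — add 3 both sides ⇒ sub: (4*(-4*(5*x))) - 1 = -81.
Step 3. [(4*(-4*(5*x))) - 1 = -81] the outer -1 inverts by adding 1 ⇒ sub: 4*(-4*(5*x)) = -80.
Step 4. [4*(-4*(5*x)) = -80] 4·(inner) — divide through by 4 ⇒ div: -4*(5*x) = -20.
Step 5. [-4*(5*x) = -20] LHS = -4·(…); ÷-4 both sides ⇒ div: 5*x = 5.
Step 6. [5*x = 5] divide by the outer 5 ⇒ div: x = 1.

Answer: x ∈ {1}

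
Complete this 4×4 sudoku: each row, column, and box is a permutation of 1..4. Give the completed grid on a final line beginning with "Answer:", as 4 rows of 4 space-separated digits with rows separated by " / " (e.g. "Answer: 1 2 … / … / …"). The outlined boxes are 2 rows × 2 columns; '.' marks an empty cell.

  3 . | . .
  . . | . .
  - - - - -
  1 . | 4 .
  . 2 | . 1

Step 1. [r3c4∈{2,3}] r3c4 is the only open cell in row 3 admitting 2, so r3c4=2.
Step 2. [r2c4∈{3,4}] across col 4, 3 lands solely at r2c4. So r2c4=3.
Step 3. [r2c1∈{2,4}] col 1 places 2 nowhere but r2c1. So r2c1=2.
Step 4. [r2c2∈{1,4}] row 2 places 4 nowhere but r2c2 ⇒ r2c2=4.
Step 5. [r1c2∈{1}] r1c2 is down to just 1, so r1c2=1.
Step 6. [r4c3∈{3}] r4c3 is down to just 3. So r4c3=3.
Step 7. [r2c3∈{1}] r2c3 is down to just 1 ⇒ r2c3=1.
Step 8. [r1c4∈{4}] r1c4 is down to just 4. So r1c4=4.
Step 9. [r3c2∈{3}] r3c2's peers cover all but 3, so r3c2=3.
Step 10. [r4c1∈{4}] only 4 remains possible at r4c1. So r4c1=4.
Step 11. [r1c3∈{2}] nothing but 2 survives at r1c3. So r1c3=2.

Answer: 3 1 2 4 / 2 4 1 3 / 1 3 4 2 / 4 2 3 1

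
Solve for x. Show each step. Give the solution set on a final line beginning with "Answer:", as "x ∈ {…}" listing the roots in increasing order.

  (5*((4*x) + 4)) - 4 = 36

Step 1. [(5*((4*x) + 4)) - 4 = 36] peel the -4: add 4 from each side, so sub: 5*((4*x) + 4) = 40.
Step 2. [5*((4*x) + 4) = 40] 5·(inner) — divide through by 5. So div: (4*x) + 4 = 8.
Step 3. [(4*x) + 4 = 8] common factor 4 (LHS and 8) — divide through, so factor: x + 1 = 2.
Step 4. [x + 1 = 2] subtract 1: x sits inside (… + 1) ⇒ sub: x = 1.

Answer: x ∈ {1}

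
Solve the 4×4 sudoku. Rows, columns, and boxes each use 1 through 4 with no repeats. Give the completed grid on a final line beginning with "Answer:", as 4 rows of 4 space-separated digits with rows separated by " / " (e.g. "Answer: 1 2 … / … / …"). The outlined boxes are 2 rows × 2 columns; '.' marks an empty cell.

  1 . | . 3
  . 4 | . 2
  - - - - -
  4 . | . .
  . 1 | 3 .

Step 1. [r3c3∈{1,2}] 2 has one home in col 3: r3c3. So r3c3=2.
Step 2. [r4c1∈{2}] r4c1's peers cover all but 2 ⇒ r4c1=2.
Step 3. [r2c3∈{1}] r2c3 is down to just 1, so r2c3=1.
Step 4. [r3c2∈{3}] r3c2 has the single candidate 3, so r3c2=3.
Step 5. [r1c2∈{2}] r1c2 is down to just 2. So r1c2=2.
Step 6. [r1c3∈{4}] r1c3's peers cover all but 4. So r1c3=4.
Step 7. [r4c4∈{4}] nothing but 4 survives at r4c4. So r4c4=4.
Step 8. [r3c4∈{1}] r3c4 is down to just 1, so r3c4=1.
Step 9. [r2c1∈{3}] r2c1's peers cover all but 3, so r2c1=3.

Answer: 1 2 4 3 / 3 4 1 2 / 4 3 2 1 / 2 1 3 4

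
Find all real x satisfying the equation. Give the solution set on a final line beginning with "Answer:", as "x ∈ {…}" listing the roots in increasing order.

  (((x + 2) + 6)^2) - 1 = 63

Step 1. [(((x + 2) + 6)^2) - 1 = 63] the outer -1 inverts by adding 1 ⇒ sub: ((x + 2) + 6)^2 = 64.
Step 2. [((x + 2) + 6)^2 = 64] √ both sides: 64 ≥ 0 gives two branches, so sqrt: (x + 2) + 6 = 8 or -8.
Step 3. [(x + 2) + 6 = 8 or -8] 6 comes off first (subtract 6). So sub: x + 2 = 2 or -14.
Step 4. [x + 2 = 2 or -14] peel the +2: subtract 2 from each side ⇒ sub: x = 0 or -16.

Answer: x ∈ {-16, 0}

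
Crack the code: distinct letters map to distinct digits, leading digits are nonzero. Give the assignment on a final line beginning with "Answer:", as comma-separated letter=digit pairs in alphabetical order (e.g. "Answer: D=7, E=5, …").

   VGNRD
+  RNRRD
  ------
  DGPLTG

Step 1. [col 1: D + D ≡ G (mod 10)] no forcing yet in column 1 (carry-in 0); D=1 is free and consistent — try it, so D=1.
Step 2. [col 1: D + D ≡ G (mod 10)] column 1: given D=1, carry-in 0, and digits 1 already taken and all letters distinct, D+D≡G (mod 10) forces G=2. So G=2.
Step 3. [col 2: R + R ≡ T (mod 10)] no forcing yet in column 2 (carry-in 0); R=3 is free and consistent — try it. So R=3.
Step 4. [col 2: R + R ≡ T (mod 10)] column 2 reads R+R+carry(0)=T with R=3; with digits 1,2,3 already taken and all letters distinct, the only value for T is 6, so T=6.
Step 5. [col 3: N + R ≡ L (mod 10)] N=5 is one option consistent with column 3 (N + R ≡ L (mod 10), carry-in 0) — take it. So N=5.
Step 6. [col 3: N + R ≡ L (mod 10)] column 3 reads N+R+carry(0)=L with N=5, R=3; with digits 1,2,3,5,6 already taken and all letters distinct, the only value for L is 8 ⇒ L=8.
Step 7. [col 4: G + N ≡ P (mod 10)] from column 4 (G=2, N=5, carry-in 0, digits 1,2,3,5,6,8 already taken and all letters distinct): P must equal 7 ⇒ P=7.
Step 8. [col 5: V + R ≡ G (mod 10)] in column 5 we have V+R≡G with carry-in 0; given R=3, G=2 and digits 1,2,3,5,6,7,8 already taken and all letters distinct, that pins V to 9. So V=9.

Answer: D=1, G=2, L=8, N=5, P=7, R=3, T=6, V=9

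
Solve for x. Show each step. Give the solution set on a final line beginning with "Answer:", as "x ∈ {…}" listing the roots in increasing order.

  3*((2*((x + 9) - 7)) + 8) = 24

Step 1. [3*((2*((x + 9) - 7)) + 8) = 24] 3 out front; divide by 3 ⇒ div: (2*((x + 9) - 7)) + 8 = 8.
Step 2. [(2*((x + 9) - 7)) + 8 = 8] 2 | LHS and 2 | 8: pull 2 out ⇒ factor: ((x + 9) - 7) + 4 = 4.
Step 3. [((x + 9) - 7) + 4 = 4] the outer +4 inverts by subtracting 4. So sub: (x + 9) - 7 = 0.
Step 4. [(x + 9) - 7 = 0] 7 comes off first (add 7). So sub: x + 9 = 7.
Step 5. [x + 9 = 7] +9 is outermost — subtract 9 both sides, so sub: x = -2.

Answer: x ∈ {-2}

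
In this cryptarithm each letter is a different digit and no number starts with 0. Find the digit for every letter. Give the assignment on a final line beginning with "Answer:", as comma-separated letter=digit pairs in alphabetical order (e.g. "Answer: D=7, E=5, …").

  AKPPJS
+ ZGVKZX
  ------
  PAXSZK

Step 1. [col 1: S + X ≡ K (mod 10)] column 1 (S + X ≡ K (mod 10), carry-in 0) doesn't pin K yet; pick K=1 and continue. So K=1.
Step 2. [col 1: S + X ≡ K (mod 10)] no forcing yet in column 1 (carry-in 0); S=8 is free and consistent — try it ⇒ S=8.
Step 3. [col 1: S + X ≡ K (mod 10)] from column 1 (S=8, K=1, carry-in 0, digits 1,8 already taken and all letters distinct): X must equal 3, so X=3.
Step 4. [col 2: J + Z ≡ Z (mod 10)] column 2: given nothing yet, carry-in 1, and digits 1,3,8 already taken and all letters distinct, J+Z≡Z (mod 10) forces J=9. So J=9.
Step 5. [col 2: J + Z ≡ Z (mod 10)] several values work for Z in column 2 (J + Z ≡ Z (mod 10), carry-in 1); try Z=4 ⇒ Z=4.
Step 6. [col 3: P + K ≡ S (mod 10)] column 3 reads P+K+carry(1)=S with K=1, S=8; with digits 1,3,4,8,9 already taken and all letters distinct, the only value for P is 6. So P=6.
Step 7. [col 4: P + V ≡ X (mod 10)] in column 4 we have P+V≡X with carry-in 0; given P=6, X=3 and digits 1,3,4,6,8,9 already taken and all letters distinct, that pins V to 7. So V=7.
Step 8. [col 5: K + G ≡ A (mod 10)] column 5 reads K+G+carry(1)=A with K=1; with digits 1,3,4,6,7,8,9 already taken and all letters distinct, the only value for A is 2. So A=2.
Step 9. [col 5: K + G ≡ A (mod 10)] column 5: given K=1, A=2, carry-in 1, and digits 1,2,3,4,6,7,8,9 already taken and all letters distinct, K+G≡A (mod 10) forces G=0. So G=0.

Answer: A=2, G=0, J=9, K=1, P=6, S=8, V=7, X=3, Z=4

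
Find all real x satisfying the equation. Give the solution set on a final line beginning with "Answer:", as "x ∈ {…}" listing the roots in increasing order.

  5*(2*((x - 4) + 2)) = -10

Step 1. [5*(2*((x - 4) + 2)) = -10] LHS = 5·(…); ÷5 both sides ⇒ div: 2*((x - 4) + 2) = -2.
Step 2. [2*((x - 4) + 2) = -2] leading coefficient 2: divide by 2. So div: (x - 4) + 2 = -1.
Step 3. [(x - 4) + 2 = -1] 2 comes off first (subtract 2), so sub: x - 4 = -3.
Step 4. [x - 4 = -3] add 4: x sits inside (… - 4) ⇒ sub: x = 1.

Answer: x ∈ {1}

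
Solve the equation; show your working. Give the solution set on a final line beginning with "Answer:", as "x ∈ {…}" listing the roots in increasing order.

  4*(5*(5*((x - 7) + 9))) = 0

Step 1. [4*(5*(5*((x - 7) + 9))) = 0] 4·(inner) — divide through by 4. So div: 5*(5*((x - 7) + 9)) = 0.
Step 2. [5*(5*((x - 7) + 9)) = 0] divide by the outer 5, so div: 5*((x - 7) + 9) = 0.
Step 3. [5*((x - 7) + 9) = 0] LHS = 5·(…); ÷5 both sides ⇒ div: (x - 7) + 9 = 0.
Step 4. [(x - 7) + 9 = 0] +9 is outermost — subtract 9 both sides ⇒ sub: x - 7 = -9.
Step 5. [x - 7 = -9] -7 is outermost — add 7 both sides. So sub: x = -2.

Answer: x ∈ {-2}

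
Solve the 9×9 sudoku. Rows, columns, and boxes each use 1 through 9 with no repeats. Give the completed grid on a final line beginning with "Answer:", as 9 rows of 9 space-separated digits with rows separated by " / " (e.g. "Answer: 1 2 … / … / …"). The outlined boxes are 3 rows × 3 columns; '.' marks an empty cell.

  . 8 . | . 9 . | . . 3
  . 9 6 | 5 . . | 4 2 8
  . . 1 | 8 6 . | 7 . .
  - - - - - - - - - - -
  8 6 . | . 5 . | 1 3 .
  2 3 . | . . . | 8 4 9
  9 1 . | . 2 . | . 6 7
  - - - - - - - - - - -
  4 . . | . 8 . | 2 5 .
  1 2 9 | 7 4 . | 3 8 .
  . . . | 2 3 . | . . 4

Step 1. [r9c8∈{1,7,9}] across col 8, 7 lands solely at r9c8 ⇒ r9c8=7.
Step 2. [r9c6∈{1,5,6,9}] across row 9, 1 lands solely at r9c6, so r9c6=1.
Step 3. [r1c3∈{2,4,5,7}] r1c3 is the only open cell in col 3 admitting 2, so r1c3=2.
Step 4. [r9c2∈{5}] r9c2 is down to just 5. So r9c2=5.
Step 5. [r2c5∈{1,7}] across row 2, 1 lands solely at r2c5, so r2c5=1.
Step 6. [r1c4∈{4}] r1c4's peers cover all but 4 ⇒ r1c4=4.
Step 7. [r1c6∈{7}] nothing but 7 survives at r1c6, so r1c6=7.
Step 8. [r4c3∈{4,7}] r4c3 is the only open cell in row 4 admitting 7 ⇒ r4c3=7.
Step 9. [r5c6∈{6}] r5c6 is down to just 6, so r5c6=6.
Step 10. [r2c6∈{3}] r2c6's peers cover all but 3. So r2c6=3.
Step 11. [r7c4∈{6,9}] 6 has one home in col 4: r7c4. So r7c4=6.
Step 12. [r6c7∈{5}] only 5 remains possible at r6c7, so r6c7=5.
Step 13. [r4c6∈{4,9}] 4 has one home in row 4: r4c6, so r4c6=4.
Step 14. [r3c9∈{5}] only 5 remains possible at r3c9, so r3c9=5.
Step 15. [r9c7∈{6,9}] across row 9, 9 lands solely at r9c7. So r9c7=9.
Step 16. [r3c6∈{2}] nothing but 2 survives at r3c6. So r3c6=2.
Step 17. [r1c1∈{5}] r1c1 is down to just 5. So r1c1=5.
Step 18. [r5c4∈{1}] only 1 remains possible at r5c4. So r5c4=1.
Step 19. [r7c3∈{3}] r7c3 has the single candidate 3. So r7c3=3.
Step 20. [r8c9∈{6}] r8c9's peers cover all but 6, so r8c9=6.
Step 21. [r3c1∈{3}] only 3 remains possible at r3c1. So r3c1=3.
Step 22. [r7c9∈{1}] only 1 remains possible at r7c9 ⇒ r7c9=1.
Step 23. [r4c9∈{2}] only 2 remains possible at r4c9, so r4c9=2.
Step 24. [r6c3∈{4}] nothing but 4 survives at r6c3 ⇒ r6c3=4.
Step 25. [r5c3∈{5}] nothing but 5 survives at r5c3, so r5c3=5.
Step 26. [r6c4∈{3}] r6c4's peers cover all but 3, so r6c4=3.
Step 27. [r3c8∈{9}] r3c8 has the single candidate 9 ⇒ r3c8=9.
Step 28. [r4c4∈{9}] r4c4's peers cover all but 9. So r4c4=9.
Step 29. [r2c1∈{7}] r2c1 is down to just 7, so r2c1=7.
Step 30. [r9c1∈{6}] nothing but 6 survives at r9c1. So r9c1=6.
Step 31. [r6c6∈{8}] r6c6 has the single candidate 8. So r6c6=8.
Step 32. [r1c7∈{6}] only 6 remains possible at r1c7, so r1c7=6.
Step 33. [r5c5∈{7}] nothing but 7 survives at r5c5 ⇒ r5c5=7.
Step 34. [r3c2∈{4}] r3c2 is down to just 4 ⇒ r3c2=4.
Step 35. [r7c2∈{7}] nothing but 7 survives at r7c2. So r7c2=7.
Step 36. [r9c3∈{8}] only 8 remains possible at r9c3. So r9c3=8.
Step 37. [r7c6∈{9}] r7c6 is down to just 9. So r7c6=9.
Step 38. [r8c6∈{5}] nothing but 5 survives at r8c6. So r8c6=5.
Step 39. [r1c8∈{1}] r1c8 has the single candidate 1 ⇒ r1c8=1.

Answer: 5 8 2 4 9 7 6 1 3 / 7 9 6 5 1 3 4 2 8 / 3 4 1 8 6 2 7 9 5 / 8 6 7 9 5 4 1 3 2 / 2 3 5 1 7 6 8 4 9 / 9 1 4 3 2 8 5 6 7 / 4 7 3 6 8 9 2 5 1 / 1 2 9 7 4 5 3 8 6 / 6 5 8 2 3 1 9 7 4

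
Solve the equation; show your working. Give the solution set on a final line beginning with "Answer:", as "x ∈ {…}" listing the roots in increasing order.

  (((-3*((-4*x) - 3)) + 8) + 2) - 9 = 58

Step 1. [(((-3*((-4*x) - 3)) + 8) + 2) - 9 = 58] the outer -9 inverts by adding 9, so sub: ((-3*((-4*x) - 3)) + 8) + 2 = 67.
Step 2. [((-3*((-4*x) - 3)) + 8) + 2 = 67] the outer +2 inverts by subtracting 2 ⇒ sub: (-3*((-4*x) - 3)) + 8 = 65.
Step 3. [(-3*((-4*x) - 3)) + 8 = 65] peel the +8: subtract 8 from each side, so sub: -3*((-4*x) - 3) = 57.
Step 4. [-3*((-4*x) - 3) = 57] -3 out front; divide by -3, so div: (-4*x) - 3 = -19.
Step 5. [(-4*x) - 3 = -19] the outer -3 inverts by adding 3 ⇒ sub: -4*x = -16.
Step 6. [-4*x = -16] -4·(inner) — divide through by -4. So div: x = 4.

Answer: x ∈ {4}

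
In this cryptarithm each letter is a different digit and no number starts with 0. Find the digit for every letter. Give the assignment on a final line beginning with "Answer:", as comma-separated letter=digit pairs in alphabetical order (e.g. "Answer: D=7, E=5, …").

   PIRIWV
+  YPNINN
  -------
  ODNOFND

Step 1. [O] O is the leading digit of a 7-digit sum of two 6-digit numbers; the final carry is exactly 1 ⇒ O=1.
Step 2. [col 1: V + N ≡ D (mod 10)] column 1 (V + N ≡ D (mod 10), carry-in 0) doesn't pin V yet; pick V=4 and continue, so V=4.
Step 3. [col 1: V + N ≡ D (mod 10)] column 1 (V + N ≡ D (mod 10), carry-in 0) doesn't pin N yet; pick N=6 and continue. So N=6.
Step 4. [col 1: V + N ≡ D (mod 10)] from column 1 (V=4, N=6, carry-in 0, digits 1,4,6 already taken and all letters distinct): D must equal 0, so D=0.
Step 5. [col 2: W + N ≡ N (mod 10)] column 2: given N=6, carry-in 1, and digits 0,1,4,6 already taken and all letters distinct, W+N≡N (mod 10) forces W=9, so W=9.
Step 6. [col 3: I + I ≡ F (mod 10)] several values work for I in column 3 (I + I ≡ F (mod 10), carry-in 1); try I=3. So I=3.
Step 7. [col 3: I + I ≡ F (mod 10)] column 3 reads I+I+carry(1)=F with I=3; with digits 0,1,3,4,6,9 already taken and all letters distinct, the only value for F is 7 ⇒ F=7.
Step 8. [col 4: R + N ≡ O (mod 10)] from column 4 (N=6, O=1, carry-in 0, digits 0,1,3,4,6,7,9 already taken and all letters distinct): R must equal 5, so R=5.
Step 9. [col 5: I + P ≡ N (mod 10)] column 5: given I=3, N=6, carry-in 1, and digits 0,1,3,4,5,6,7,9 already taken and all letters distinct, I+P≡N (mod 10) forces P=2. So P=2.
Step 10. [col 6: P + Y ≡ D (mod 10)] column 6: given P=2, D=0, carry-in 0, and digits 0,1,2,3,4,5,6,7,9 already taken and all letters distinct, P+Y≡D (mod 10) forces Y=8. So Y=8.

Answer: D=0, F=7, I=3, N=6, O=1, P=2, R=5, V=4, W=9, Y=8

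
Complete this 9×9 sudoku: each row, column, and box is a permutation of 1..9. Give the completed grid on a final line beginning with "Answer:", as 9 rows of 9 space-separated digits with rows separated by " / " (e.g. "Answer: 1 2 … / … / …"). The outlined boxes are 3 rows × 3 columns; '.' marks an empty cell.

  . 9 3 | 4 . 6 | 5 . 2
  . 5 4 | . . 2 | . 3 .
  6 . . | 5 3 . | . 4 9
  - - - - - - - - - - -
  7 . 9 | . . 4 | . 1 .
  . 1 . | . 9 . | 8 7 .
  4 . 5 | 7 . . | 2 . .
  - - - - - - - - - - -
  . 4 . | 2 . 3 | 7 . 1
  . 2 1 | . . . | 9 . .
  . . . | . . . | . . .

Step 1. [r1c5∈{1,7,8}] in row 1, 7 fits only at r1c5. So r1c5=7.
Step 2. [r9c6∈{1,5,7,8,9}] col 6 places 9 nowhere but r9c6 ⇒ r9c6=9.
Step 3. [r9c7∈{3,4,6}] across col 7, 4 lands solely at r9c7 ⇒ r9c7=4.
Step 4. [r4c7∈{3,6}] 3 has one home in col 7: r4c7. So r4c7=3.
Step 5. [r6c9∈{6}] r6c9 is down to just 6. So r6c9=6.
Step 6. [r1c8∈{8}] r1c8 is down to just 8, so r1c8=8.
Step 7. [r4c9∈{5}] nothing but 5 survives at r4c9. So r4c9=5.
Step 8. [r3c3∈{2,7,8}] row 3 places 2 nowhere but r3c3, so r3c3=2.
Step 9. [r5c3∈{6}] nothing but 6 survives at r5c3 ⇒ r5c3=6.
Step 10. [r9c2∈{3,6,7,8}] col 2 places 6 nowhere but r9c2, so r9c2=6.
Step 11. [r7c3∈{8}] r7c3 has the single candidate 8, so r7c3=8.
Step 12. [r4c2∈{8}] r4c2 has the single candidate 8 ⇒ r4c2=8.
Step 13. [r3c6∈{1,8}] row 3 places 8 nowhere but r3c6 ⇒ r3c6=8.
Step 14. [r2c5∈{1}] r2c5's peers cover all but 1 ⇒ r2c5=1.
Step 15. [r8c5∈{4,5,6,8}] in row 8, 4 fits only at r8c5, so r8c5=4.
Step 16. [r4c4∈{6}] r4c4's peers cover all but 6. So r4c4=6.
Step 17. [r8c4∈{8}] only 8 remains possible at r8c4 ⇒ r8c4=8.
Step 18. [r9c5∈{5}] only 5 remains possible at r9c5 ⇒ r9c5=5.
Step 19. [r9c1∈{3}] r9c1 has the single candidate 3 ⇒ r9c1=3.
Step 20. [r8c8∈{5,6}] r8c8 is the only open cell in row 8 admitting 6, so r8c8=6.
Step 21. [r8c1∈{5}] nothing but 5 survives at r8c1, so r8c1=5.
Step 22. [r9c8∈{2}] r9c8's peers cover all but 2, so r9c8=2.
Step 23. [r3c7∈{1}] r3c7 has the single candidate 1, so r3c7=1.
Step 24. [r7c8∈{5}] r7c8 is down to just 5 ⇒ r7c8=5.
Step 25. [r5c4∈{3}] r5c4 is down to just 3. So r5c4=3.
Step 26. [r2c4∈{9}] r2c4 has the single candidate 9 ⇒ r2c4=9.
Step 27. [r7c1∈{9}] only 9 remains possible at r7c1. So r7c1=9.
Step 28. [r7c5∈{6}] r7c5 has the single candidate 6 ⇒ r7c5=6.
Step 29. [r8c6∈{7}] only 7 remains possible at r8c6, so r8c6=7.
Step 30. [r2c7∈{6}] r2c7 has the single candidate 6, so r2c7=6.
Step 31. [r4c5∈{2}] nothing but 2 survives at r4c5 ⇒ r4c5=2.
Step 32. [r6c8∈{9}] r6c8 is down to just 9. So r6c8=9.
Step 33. [r5c9∈{4}] r5c9 has the single candidate 4, so r5c9=4.
Step 34. [r6c2∈{3}] r6c2 is down to just 3, so r6c2=3.
Step 35. [r9c3∈{7}] r9c3 has the single candidate 7. So r9c3=7.
Step 36. [r9c4∈{1}] r9c4 is down to just 1, so r9c4=1.
Step 37. [r1c1∈{1}] r1c1 is down to just 1 ⇒ r1c1=1.
Step 38. [r8c9∈{3}] nothing but 3 survives at r8c9, so r8c9=3.
Step 39. [r6c6∈{1}] only 1 remains possible at r6c6 ⇒ r6c6=1.
Step 40. [r5c6∈{5}] only 5 remains possible at r5c6, so r5c6=5.
Step 41. [r6c5∈{8}] r6c5 is down to just 8 ⇒ r6c5=8.
Step 42. [r2c1∈{8}] only 8 remains possible at r2c1, so r2c1=8.
Step 43. [r3c2∈{7}] nothing but 7 survives at r3c2. So r3c2=7.
Step 44. [r5c1∈{2}] nothing but 2 survives at r5c1 ⇒ r5c1=2.
Step 45. [r2c9∈{7}] nothing but 7 survives at r2c9 ⇒ r2c9=7.
Step 46. [r9c9∈{8}] nothing but 8 survives at r9c9. So r9c9=8.

Answer: 1 9 3 4 7 6 5 8 2 / 8 5 4 9 1 2 6 3 7 / 6 7 2 5 3 8 1 4 9 / 7 8 9 6 2 4 3 1 5 / 2 1 6 3 9 5 8 7 4 / 4 3 5 7 8 1 2 9 6 / 9 4 8 2 6 3 7 5 1 / 5 2 1 8 4 7 9 6 3 / 3 6 7 1 5 9 4 2 8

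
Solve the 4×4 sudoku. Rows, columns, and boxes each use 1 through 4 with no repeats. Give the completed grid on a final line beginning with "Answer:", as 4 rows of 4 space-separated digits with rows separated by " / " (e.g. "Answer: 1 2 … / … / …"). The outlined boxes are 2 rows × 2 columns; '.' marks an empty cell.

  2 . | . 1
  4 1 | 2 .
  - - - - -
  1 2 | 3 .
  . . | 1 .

Step 1. [r4c2∈{3,4}] col 2 places 4 nowhere but r4c2, so r4c2=4.
Step 2. [r4c1∈{3}] r4c1 is down to just 3, so r4c1=3.
Step 3. [r3c4∈{4}] only 4 remains possible at r3c4. So r3c4=4.
Step 4. [r1c3∈{4}] r1c3 has the single candidate 4 ⇒ r1c3=4.
Step 5. [r2c4∈{3}] r2c4 is down to just 3, so r2c4=3.
Step 6. [r4c4∈{2}] only 2 remains possible at r4c4, so r4c4=2.
Step 7. [r1c2∈{3}] only 3 remains possible at r1c2, so r1c2=3.

Answer: 2 3 4 1 / 4 1 2 3 / 1 2 3 4 / 3 4 1 2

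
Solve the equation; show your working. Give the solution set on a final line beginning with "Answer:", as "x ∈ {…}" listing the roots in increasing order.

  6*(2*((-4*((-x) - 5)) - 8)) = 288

Step 1. [6*(2*((-4*((-x) - 5)) - 8)) = 288] divide by the outer 6. So div: 2*((-4*((-x) - 5)) - 8) = 48.
Step 2. [2*((-4*((-x) - 5)) - 8) = 48] 2 out front; divide by 2, so div: (-4*((-x) - 5)) - 8 = 24.
Step 3. [(-4*((-x) - 5)) - 8 = 24] peel the -8: add 8 from each side. So sub: -4*((-x) - 5) = 32.
Step 4. [-4*((-x) - 5) = 32] LHS = -4·(…); ÷-4 both sides, so div: (-x) - 5 = -8.
Step 5. [(-x) - 5 = -8] 5 comes off first (add 5) ⇒ sub: -x = -3.
Step 6. [-x = -3] leading − — multiply by −1, so neg: x = 3.

Answer: x ∈ {3}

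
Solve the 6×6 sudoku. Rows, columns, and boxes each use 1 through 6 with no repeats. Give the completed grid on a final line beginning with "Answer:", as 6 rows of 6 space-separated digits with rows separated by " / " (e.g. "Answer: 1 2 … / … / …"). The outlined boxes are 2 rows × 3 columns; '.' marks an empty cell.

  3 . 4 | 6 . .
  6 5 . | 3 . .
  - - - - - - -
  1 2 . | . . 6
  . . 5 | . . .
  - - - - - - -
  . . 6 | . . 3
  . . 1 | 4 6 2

Step 1. [r3c5∈{3,4,5}] 4 has one home in row 3: r3c5. So r3c5=4.
Step 2. [r4c6∈{1}] only 1 remains possible at r4c6, so r4c6=1.
Step 3. [r1c5∈{1,2,5}] 2 has one home in row 1: r1c5, so r1c5=2.
Step 4. [r5c5∈{1,5}] in col 5, 5 fits only at r5c5, so r5c5=5.
Step 5. [r4c1∈{4}] r4c1 has the single candidate 4. So r4c1=4.
Step 6. [r4c2∈{3,6}] across row 4, 6 lands solely at r4c2 ⇒ r4c2=6.
Step 7. [r5c4∈{1}] r5c4 is down to just 1 ⇒ r5c4=1.
Step 8. [r2c5∈{1}] only 1 remains possible at r2c5, so r2c5=1.
Step 9. [r5c1∈{2}] r5c1 has the single candidate 2, so r5c1=2.
Step 10. [r3c3∈{3}] r3c3 has the single candidate 3 ⇒ r3c3=3.
Step 11. [r4c4∈{2}] only 2 remains possible at r4c4. So r4c4=2.
Step 12. [r6c1∈{5}] only 5 remains possible at r6c1 ⇒ r6c1=5.
Step 13. [r1c6∈{5}] r1c6 has the single candidate 5. So r1c6=5.
Step 14. [r3c4∈{5}] r3c4's peers cover all but 5, so r3c4=5.
Step 15. [r1c2∈{1}] nothing but 1 survives at r1c2, so r1c2=1.
Step 16. [r2c3∈{2}] r2c3's peers cover all but 2, so r2c3=2.
Step 17. [r2c6∈{4}] r2c6's peers cover all but 4. So r2c6=4.
Step 18. [r6c2∈{3}] only 3 remains possible at r6c2 ⇒ r6c2=3.
Step 19. [r4c5∈{3}] r4c5 has the single candidate 3 ⇒ r4c5=3.
Step 20. [r5c2∈{4}] r5c2's peers cover all but 4, so r5c2=4.

Answer: 3 1 4 6 2 5 / 6 5 2 3 1 4 / 1 2 3 5 4 6 / 4 6 5 2 3 1 / 2 4 6 1 5 3 / 5 3 1 4 6 2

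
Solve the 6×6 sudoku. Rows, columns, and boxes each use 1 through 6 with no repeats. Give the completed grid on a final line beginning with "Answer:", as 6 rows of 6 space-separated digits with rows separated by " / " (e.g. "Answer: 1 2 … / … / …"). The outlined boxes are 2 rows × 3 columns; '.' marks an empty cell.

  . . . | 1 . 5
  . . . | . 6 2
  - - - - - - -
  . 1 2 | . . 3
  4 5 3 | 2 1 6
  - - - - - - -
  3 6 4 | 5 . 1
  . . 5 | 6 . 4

Step 1. [r2c4∈{3,4}] col 4 places 3 nowhere but r2c4. So r2c4=3.
Step 2. [r6c2∈{2}] r6c2 has the single candidate 2. So r6c2=2.
Step 3. [r1c5∈{4}] only 4 remains possible at r1c5. So r1c5=4.
Step 4. [r6c1∈{1}] only 1 remains possible at r6c1, so r6c1=1.
Step 5. [r3c1∈{6}] only 6 remains possible at r3c1, so r3c1=6.
Step 6. [r6c5∈{3}] only 3 remains possible at r6c5 ⇒ r6c5=3.
Step 7. [r3c4∈{4}] r3c4's peers cover all but 4. So r3c4=4.
Step 8. [r3c5∈{5}] r3c5 has the single candidate 5. So r3c5=5.
Step 9. [r2c3∈{1}] nothing but 1 survives at r2c3, so r2c3=1.
Step 10. [r1c2∈{3}] r1c2 is down to just 3 ⇒ r1c2=3.
Step 11. [r5c5∈{2}] r5c5 is down to just 2 ⇒ r5c5=2.
Step 12. [r2c1∈{5}] nothing but 5 survives at r2c1, so r2c1=5.
Step 13. [r2c2∈{4}] r2c2 has the single candidate 4. So r2c2=4.
Step 14. [r1c3∈{6}] only 6 remains possible at r1c3 ⇒ r1c3=6.
Step 15. [r1c1∈{2}] only 2 remains possible at r1c1 ⇒ r1c1=2.

Answer: 2 3 6 1 4 5 / 5 4 1 3 6 2 / 6 1 2 4 5 3 / 4 5 3 2 1 6 / 3 6 4 5 2 1 / 1 2 5 6 3 4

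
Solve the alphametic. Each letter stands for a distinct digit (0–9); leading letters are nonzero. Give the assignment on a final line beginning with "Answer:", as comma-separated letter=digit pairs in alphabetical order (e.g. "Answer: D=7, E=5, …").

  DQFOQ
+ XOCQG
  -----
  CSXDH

Step 1. [col 1: Q + G ≡ H (mod 10)] G=4 is one option consistent with column 1 (Q + G ≡ H (mod 10), carry-in 0) — take it. So G=4.
Step 2. [col 1: Q + G ≡ H (mod 10)] several values work for H in column 1 (Q + G ≡ H (mod 10), carry-in 0); try H=5 ⇒ H=5.
Step 3. [col 1: Q + G ≡ H (mod 10)] from column 1 (G=4, H=5, carry-in 0, digits 4,5 already taken and all letters distinct): Q must equal 1 ⇒ Q=1.
Step 4. [col 2: O + Q ≡ D (mod 10)] no forcing yet in column 2 (carry-in 0); D=7 is free and consistent — try it, so D=7.
Step 5. [col 2: O + Q ≡ D (mod 10)] in column 2 we have O+Q≡D with carry-in 0; given Q=1, D=7 and digits 1,4,5,7 already taken and all letters distinct, that pins O to 6, so O=6.
Step 6. [col 3: F + C ≡ X (mod 10)] column 3 (F + C ≡ X (mod 10), carry-in 0) doesn't pin C yet; pick C=9 and continue. So C=9.
Step 7. [col 3: F + C ≡ X (mod 10)] in column 3 we have F+C≡X with carry-in 0; given C=9 and digits 1,4,5,6,7,9 already taken and all letters distinct, that pins X to 2 ⇒ X=2.
Step 8. [col 3: F + C ≡ X (mod 10)] from column 3 (C=9, X=2, carry-in 0, digits 1,2,4,5,6,7,9 already taken and all letters distinct): F must equal 3 ⇒ F=3.
Step 9. [col 4: Q + O ≡ S (mod 10)] from column 4 (Q=1, O=6, carry-in 1, digits 1,2,3,4,5,6,7,9 already taken and all letters distinct): S must equal 8, so S=8.

Answer: C=9, D=7, F=3, G=4, H=5, O=6, Q=1, S=8, X=2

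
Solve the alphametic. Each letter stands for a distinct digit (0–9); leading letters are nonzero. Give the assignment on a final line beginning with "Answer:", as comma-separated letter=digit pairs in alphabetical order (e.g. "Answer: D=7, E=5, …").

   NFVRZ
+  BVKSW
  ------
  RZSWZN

Step 1. [R] R is the leading digit of a 6-digit sum of two 5-digit numbers; the final carry is exactly 1 ⇒ R=1.
Step 2. [col 1: Z + W ≡ N (mod 10)] several values work for Z in column 1 (Z + W ≡ N (mod 10), carry-in 0); try Z=5, so Z=5.
Step 3. [col 1: Z + W ≡ N (mod 10)] column 1 (Z + W ≡ N (mod 10), carry-in 0) doesn't pin W yet; pick W=2 and continue ⇒ W=2.
Step 4. [col 1: Z + W ≡ N (mod 10)] column 1: given Z=5, W=2, carry-in 0, and digits 1,2,5 already taken and all letters distinct, Z+W≡N (mod 10) forces N=7. So N=7.
Step 5. [col 2: R + S ≡ Z (mod 10)] from column 2 (R=1, Z=5, carry-in 0, digits 1,2,5,7 already taken and all letters distinct): S must equal 4, so S=4.
Step 6. [col 3: V + K ≡ W (mod 10)] several values work for K in column 3 (V + K ≡ W (mod 10), carry-in 0); try K=9, so K=9.
Step 7. [col 3: V + K ≡ W (mod 10)] column 3 reads V+K+carry(0)=W with K=9, W=2; with digits 1,2,4,5,7,9 already taken and all letters distinct, the only value for V is 3 ⇒ V=3.
Step 8. [col 4: F + V ≡ S (mod 10)] in column 4 we have F+V≡S with carry-in 1; given V=3, S=4 and digits 1,2,3,4,5,7,9 already taken and all letters distinct, that pins F to 0. So F=0.
Step 9. [col 5: N + B ≡ Z (mod 10)] column 5 reads N+B+carry(0)=Z with N=7, Z=5; with digits 0,1,2,3,4,5,7,9 already taken and all letters distinct, the only value for B is 8 ⇒ B=8.

Answer: B=8, F=0, K=9, N=7, R=1, S=4, V=3, W=2, Z=5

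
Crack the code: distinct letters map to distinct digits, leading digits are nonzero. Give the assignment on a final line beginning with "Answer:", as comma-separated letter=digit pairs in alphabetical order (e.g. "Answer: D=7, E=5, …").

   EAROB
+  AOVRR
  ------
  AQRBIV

Step 1. [col 1: B + R ≡ V (mod 10)] several values work for B in column 1 (B + R ≡ V (mod 10), carry-in 0); try B=2 ⇒ B=2.
Step 2. [A] adding two 5-digit numbers gives at most 5+1 digits, and here it does — A is that final carry and must be 1 ⇒ A=1.
Step 3. [col 1: B + R ≡ V (mod 10)] column 1 (B + R ≡ V (mod 10), carry-in 0) doesn't pin V yet; pick V=7 and continue, so V=7.
Step 4. [col 1: B + R ≡ V (mod 10)] column 1: given B=2, V=7, carry-in 0, and digits 1,2,7 already taken and all letters distinct, B+R≡V (mod 10) forces R=5 ⇒ R=5.
Step 5. [col 2: O + R ≡ I (mod 10)] no forcing yet in column 2 (carry-in 0); O=3 is free and consistent — try it ⇒ O=3.
Step 6. [col 2: O + R ≡ I (mod 10)] column 2: given O=3, R=5, carry-in 0, and digits 1,2,3,5,7 already taken and all letters distinct, O+R≡I (mod 10) forces I=8, so I=8.
Step 7. [col 5: E + A ≡ Q (mod 10)] column 5 reads E+A+carry(0)=Q with A=1; with digits 1,2,3,5,7,8 already taken and all letters distinct, the only value for Q is 0. So Q=0.
Step 8. [col 5: E + A ≡ Q (mod 10)] in column 5 we have E+A≡Q with carry-in 0; given A=1, Q=0 and digits 0,1,2,3,5,7,8 already taken and all letters distinct, that pins E to 9. So E=9.

Answer: A=1, B=2, E=9, I=8, O=3, Q=0, R=5, V=7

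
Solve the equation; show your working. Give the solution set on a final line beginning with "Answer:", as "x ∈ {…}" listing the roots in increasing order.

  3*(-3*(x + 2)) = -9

Step 1. [3*(-3*(x + 2)) = -9] 3·(inner) — divide through by 3. So div: -3*(x + 2) = -3.
Step 2. [-3*(x + 2) = -3] -3·(inner) — divide through by -3, so div: x + 2 = 1.
Step 3. [x + 2 = 1] +2 is outermost — subtract 2 both sides. So sub: x = -1.

Answer: x ∈ {-1}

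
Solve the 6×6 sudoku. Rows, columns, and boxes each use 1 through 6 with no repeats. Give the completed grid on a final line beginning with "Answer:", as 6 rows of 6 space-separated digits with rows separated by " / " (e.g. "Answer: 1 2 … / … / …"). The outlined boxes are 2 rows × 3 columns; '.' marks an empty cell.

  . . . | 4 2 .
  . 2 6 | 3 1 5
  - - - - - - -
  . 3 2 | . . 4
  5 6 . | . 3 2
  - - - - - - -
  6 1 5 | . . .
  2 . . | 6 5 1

Step 1. [r3c1∈{1}] r3c1 is down to just 1, so r3c1=1.
Step 2. [r6c3∈{3,4}] row 6 places 3 nowhere but r6c3 ⇒ r6c3=3.
Step 3. [r4c4∈{1}] nothing but 1 survives at r4c4, so r4c4=1.
Step 4. [r2c1∈{4}] r2c1's peers cover all but 4. So r2c1=4.
Step 5. [r1c2∈{5}] r1c2 is down to just 5, so r1c2=5.
Step 6. [r3c5∈{6}] r3c5 is down to just 6 ⇒ r3c5=6.
Step 7. [r6c2∈{4}] r6c2 has the single candidate 4. So r6c2=4.
Step 8. [r5c5∈{4}] only 4 remains possible at r5c5, so r5c5=4.
Step 9. [r1c3∈{1}] r1c3 is down to just 1. So r1c3=1.
Step 10. [r5c4∈{2}] nothing but 2 survives at r5c4, so r5c4=2.
Step 11. [r3c4∈{5}] r3c4 is down to just 5. So r3c4=5.
Step 12. [r5c6∈{3}] r5c6 is down to just 3, so r5c6=3.
Step 13. [r1c6∈{6}] nothing but 6 survives at r1c6, so r1c6=6.
Step 14. [r4c3∈{4}] r4c3 is down to just 4, so r4c3=4.
Step 15. [r1c1∈{3}] only 3 remains possible at r1c1 ⇒ r1c1=3.

Answer: 3 5 1 4 2 6 / 4 2 6 3 1 5 / 1 3 2 5 6 4 / 5 6 4 1 3 2 / 6 1 5 2 4 3 / 2 4 3 6 5 1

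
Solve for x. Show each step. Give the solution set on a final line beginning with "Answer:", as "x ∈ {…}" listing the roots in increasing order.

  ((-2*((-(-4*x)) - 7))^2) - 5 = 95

Step 1. [((-2*((-(-4*x)) - 7))^2) - 5 = 95] -5 is outermost — add 5 both sides. So sub: (-2*((-(-4*x)) - 7))^2 = 100.
Step 2. [(-2*((-(-4*x)) - 7))^2 = 100] LHS squared, RHS 100 ≥ 0: apply √ (±). So sqrt: -2*((-(-4*x)) - 7) = 10 or -10.
Step 3. [-2*((-(-4*x)) - 7) = 10 or -10] divide by the outer -2, so div: (-(-4*x)) - 7 = -5 or 5.
Step 4. [(-(-4*x)) - 7 = -5 or 5] add 7: x sits inside (… - 7), so sub: -(-4*x) = 2 or 12.
Step 5. [-(-4*x) = 2 or 12] flip signs both sides, so neg: -4*x = -2 or -12.
Step 6. [-4*x = -2 or -12] LHS = -4·(…); ÷-4 both sides ⇒ div: x = 1/2 or 3.

Answer: x ∈ {1/2, 3}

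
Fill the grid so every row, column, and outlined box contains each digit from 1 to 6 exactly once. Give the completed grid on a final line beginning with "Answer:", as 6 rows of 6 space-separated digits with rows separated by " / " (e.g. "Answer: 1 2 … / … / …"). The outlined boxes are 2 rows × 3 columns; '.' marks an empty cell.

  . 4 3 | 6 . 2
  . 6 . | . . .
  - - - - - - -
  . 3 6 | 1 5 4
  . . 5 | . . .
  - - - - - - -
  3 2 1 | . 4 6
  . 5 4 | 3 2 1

Step 1. [r2c6∈{3,5}] 5 has one home in col 6: r2c6. So r2c6=5.
Step 2. [r1c5∈{1}] only 1 remains possible at r1c5 ⇒ r1c5=1.
Step 3. [r3c1∈{2}] r3c1 is down to just 2, so r3c1=2.
Step 4. [r2c5∈{3}] only 3 remains possible at r2c5, so r2c5=3.
Step 5. [r2c1∈{1}] r2c1's peers cover all but 1 ⇒ r2c1=1.
Step 6. [r2c4∈{4}] r2c4 has the single candidate 4 ⇒ r2c4=4.
Step 7. [r5c4∈{5}] r5c4 is down to just 5 ⇒ r5c4=5.
Step 8. [r4c1∈{4}] r4c1 has the single candidate 4, so r4c1=4.
Step 9. [r1c1∈{5}] r1c1 has the single candidate 5. So r1c1=5.
Step 10. [r4c6∈{3}] r4c6 is down to just 3 ⇒ r4c6=3.
Step 11. [r6c1∈{6}] only 6 remains possible at r6c1, so r6c1=6.
Step 12. [r4c4∈{2}] r4c4's peers cover all but 2, so r4c4=2.
Step 13. [r2c3∈{2}] r2c3 has the single candidate 2, so r2c3=2.
Step 14. [r4c5∈{6}] r4c5 is down to just 6, so r4c5=6.
Step 15. [r4c2∈{1}] r4c2's peers cover all but 1 ⇒ r4c2=1.

Answer: 5 4 3 6 1 2 / 1 6 2 4 3 5 / 2 3 6 1 5 4 / 4 1 5 2 6 3 / 3 2 1 5 4 6 / 6 5 4 3 2 1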